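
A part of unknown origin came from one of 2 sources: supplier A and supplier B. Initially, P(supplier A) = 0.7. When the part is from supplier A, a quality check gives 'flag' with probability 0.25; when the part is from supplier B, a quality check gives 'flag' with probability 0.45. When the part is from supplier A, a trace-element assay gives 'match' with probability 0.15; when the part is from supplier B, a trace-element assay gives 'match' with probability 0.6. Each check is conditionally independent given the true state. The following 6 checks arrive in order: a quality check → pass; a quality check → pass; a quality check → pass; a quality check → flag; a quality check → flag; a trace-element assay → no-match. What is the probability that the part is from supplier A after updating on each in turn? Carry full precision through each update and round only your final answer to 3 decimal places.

0.795

Each posterior becomes the prior for the next update.
After a quality check='pass': P(supplier A) = 0.75·0.7000 / (0.75·0.7000 + 0.55·0.3000) ≈ 0.7609
After a quality check='pass': P(supplier A) = 0.75·0.7609 / (0.75·0.7609 + 0.55·0.2391) ≈ 0.8127
After a quality check='pass': P(supplier A) = 0.75·0.8127 / (0.75·0.8127 + 0.55·0.1873) ≈ 0.8554
After a quality check='flag': P(supplier A) = 0.25·0.8554 / (0.25·0.8554 + 0.45·0.1446) ≈ 0.7667
After a quality check='flag': P(supplier A) = 0.25·0.7667 / (0.25·0.7667 + 0.45·0.2333) ≈ 0.6462
After a trace-element assay='no-match': P(supplier A) = 0.85·0.6462 / (0.85·0.6462 + 0.4·0.3538) ≈ 0.7951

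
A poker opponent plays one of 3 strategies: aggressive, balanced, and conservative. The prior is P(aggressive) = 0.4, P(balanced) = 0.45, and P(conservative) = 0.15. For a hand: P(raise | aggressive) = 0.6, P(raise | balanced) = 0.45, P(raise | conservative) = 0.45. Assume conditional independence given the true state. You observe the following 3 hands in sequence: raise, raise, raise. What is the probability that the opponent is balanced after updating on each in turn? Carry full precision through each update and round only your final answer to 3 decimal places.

After 'raise': normaliser = 0.6·0.4000 + 0.45·0.4500 + 0.45·0.1500; P(aggressive) ≈ 0.4706, P(balanced) ≈ 0.3971, P(conservative) ≈ 0.1324
After 'raise': normaliser = 0.6·0.4706 + 0.45·0.3971 + 0.45·0.1324; P(aggressive) ≈ 0.5424, P(balanced) ≈ 0.3432, P(conservative) ≈ 0.1144
After 'raise': normaliser = 0.6·0.5424 + 0.45·0.3432 + 0.45·0.1144; P(aggressive) ≈ 0.6124, P(balanced) ≈ 0.2907, P(conservative) ≈ 0.0969

0.291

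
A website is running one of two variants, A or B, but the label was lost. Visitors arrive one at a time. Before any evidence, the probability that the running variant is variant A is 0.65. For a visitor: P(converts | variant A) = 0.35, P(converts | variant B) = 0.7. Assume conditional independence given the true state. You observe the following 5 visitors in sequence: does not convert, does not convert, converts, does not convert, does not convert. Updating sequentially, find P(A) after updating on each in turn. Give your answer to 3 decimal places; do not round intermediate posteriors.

0.953

Apply Bayes' rule sequentially, carrying P(A) forward.
After 'does not convert': P(A) = 0.65·0.6500 / (0.65·0.6500 + 0.3·0.3500) ≈ 0.8009
After 'does not convert': P(A) = 0.65·0.8009 / (0.65·0.8009 + 0.3·0.1991) ≈ 0.8971
After 'converts': P(A) = 0.35·0.8971 / (0.35·0.8971 + 0.7·0.1029) ≈ 0.8134
After 'does not convert': P(A) = 0.65·0.8134 / (0.65·0.8134 + 0.3·0.1866) ≈ 0.9043
After 'does not convert': P(A) = 0.65·0.9043 / (0.65·0.9043 + 0.3·0.0957) ≈ 0.9534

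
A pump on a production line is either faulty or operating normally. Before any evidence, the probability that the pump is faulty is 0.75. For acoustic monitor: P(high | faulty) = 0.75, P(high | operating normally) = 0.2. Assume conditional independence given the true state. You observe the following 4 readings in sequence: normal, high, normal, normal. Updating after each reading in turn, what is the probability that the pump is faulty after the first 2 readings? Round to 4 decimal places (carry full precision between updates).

After 'normal': P(faulty) = 0.25·0.7500 / (0.25·0.7500 + 0.8·0.2500) ≈ 0.4839
After 'high': P(faulty) = 0.75·0.4839 / (0.75·0.4839 + 0.2·0.5161) ≈ 0.7785

0.7785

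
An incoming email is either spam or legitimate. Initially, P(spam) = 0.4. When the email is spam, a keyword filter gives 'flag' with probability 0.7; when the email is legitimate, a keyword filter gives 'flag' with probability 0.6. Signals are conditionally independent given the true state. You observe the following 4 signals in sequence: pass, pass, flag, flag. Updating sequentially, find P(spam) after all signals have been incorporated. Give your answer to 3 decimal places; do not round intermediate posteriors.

After 'pass': P(spam) = 0.3·0.4000 / (0.3·0.4000 + 0.4·0.6000) ≈ 0.3333
After 'pass': P(spam) = 0.3·0.3333 / (0.3·0.3333 + 0.4·0.6667) ≈ 0.2727
After 'flag': P(spam) = 0.7·0.2727 / (0.7·0.2727 + 0.6·0.7273) ≈ 0.3043
After 'flag': P(spam) = 0.7·0.3043 / (0.7·0.3043 + 0.6·0.6957) ≈ 0.3379

0.338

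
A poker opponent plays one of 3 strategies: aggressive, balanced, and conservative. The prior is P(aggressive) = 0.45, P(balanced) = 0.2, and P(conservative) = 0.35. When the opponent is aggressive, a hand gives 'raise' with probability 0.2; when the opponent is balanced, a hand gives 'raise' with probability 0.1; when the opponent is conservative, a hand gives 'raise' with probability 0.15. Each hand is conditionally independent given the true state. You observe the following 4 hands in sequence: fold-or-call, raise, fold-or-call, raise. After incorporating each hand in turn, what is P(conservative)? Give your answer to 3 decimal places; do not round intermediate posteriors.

0.302

Each posterior becomes the prior for the next update.
After 'fold-or-call': normaliser = 0.8·0.4500 + 0.9·0.2000 + 0.85·0.3500; P(aggressive) ≈ 0.4299, P(balanced) ≈ 0.2149, P(conservative) ≈ 0.3552
After 'raise': normaliser = 0.2·0.4299 + 0.1·0.2149 + 0.15·0.3552; P(aggressive) ≈ 0.5348, P(balanced) ≈ 0.1337, P(conservative) ≈ 0.3315
After 'fold-or-call': normaliser = 0.8·0.5348 + 0.9·0.1337 + 0.85·0.3315; P(aggressive) ≈ 0.5155, P(balanced) ≈ 0.1450, P(conservative) ≈ 0.3395
After 'raise': normaliser = 0.2·0.5155 + 0.1·0.1450 + 0.15·0.3395; P(aggressive) ≈ 0.6118, P(balanced) ≈ 0.0860, P(conservative) ≈ 0.3022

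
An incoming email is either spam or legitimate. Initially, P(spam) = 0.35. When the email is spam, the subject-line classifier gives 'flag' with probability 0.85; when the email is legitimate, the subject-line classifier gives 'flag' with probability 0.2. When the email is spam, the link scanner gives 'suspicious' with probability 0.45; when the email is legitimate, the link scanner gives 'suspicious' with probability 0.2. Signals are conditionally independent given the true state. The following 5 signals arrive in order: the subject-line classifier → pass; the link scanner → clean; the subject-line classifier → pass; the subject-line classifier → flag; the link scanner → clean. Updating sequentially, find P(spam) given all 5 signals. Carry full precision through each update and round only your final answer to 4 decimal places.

0.0366

After the subject-line classifier='pass': P(spam) = 0.15·0.3500 / (0.15·0.3500 + 0.8·0.6500) ≈ 0.0917
After the link scanner='clean': P(spam) = 0.55·0.0917 / (0.55·0.0917 + 0.8·0.9083) ≈ 0.0649
After the subject-line classifier='pass': P(spam) = 0.15·0.0649 / (0.15·0.0649 + 0.8·0.9351) ≈ 0.0128
After the subject-line classifier='flag': P(spam) = 0.85·0.0128 / (0.85·0.0128 + 0.2·0.9872) ≈ 0.0524
After the link scanner='clean': P(spam) = 0.55·0.0524 / (0.55·0.0524 + 0.8·0.9476) ≈ 0.0366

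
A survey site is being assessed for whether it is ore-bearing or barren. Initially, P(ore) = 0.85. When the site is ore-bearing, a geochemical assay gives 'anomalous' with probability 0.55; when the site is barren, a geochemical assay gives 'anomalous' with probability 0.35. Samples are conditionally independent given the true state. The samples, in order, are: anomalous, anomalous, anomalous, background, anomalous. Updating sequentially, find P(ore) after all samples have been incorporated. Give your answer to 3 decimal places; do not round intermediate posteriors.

0.960

After 'anomalous': P(ore) = 0.55·0.8500 / (0.55·0.8500 + 0.35·0.1500) ≈ 0.8990
After 'anomalous': P(ore) = 0.55·0.8990 / (0.55·0.8990 + 0.35·0.1010) ≈ 0.9333
After 'anomalous': P(ore) = 0.55·0.9333 / (0.55·0.9333 + 0.35·0.0667) ≈ 0.9565
After 'background': P(ore) = 0.45·0.9565 / (0.45·0.9565 + 0.65·0.0435) ≈ 0.9384
After 'anomalous': P(ore) = 0.55·0.9384 / (0.55·0.9384 + 0.35·0.0616) ≈ 0.9599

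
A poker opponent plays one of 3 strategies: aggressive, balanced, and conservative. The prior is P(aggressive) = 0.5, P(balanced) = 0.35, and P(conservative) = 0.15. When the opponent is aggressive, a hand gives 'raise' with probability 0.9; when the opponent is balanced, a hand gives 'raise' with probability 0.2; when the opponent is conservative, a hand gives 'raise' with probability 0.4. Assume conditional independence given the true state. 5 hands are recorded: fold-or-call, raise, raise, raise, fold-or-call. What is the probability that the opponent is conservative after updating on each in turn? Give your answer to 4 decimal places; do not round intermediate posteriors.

Apply Bayes' rule sequentially, carrying P(conservative) forward.
After 'fold-or-call': normaliser = 0.1·0.5000 + 0.8·0.3500 + 0.6·0.1500; P(aggressive) ≈ 0.1190, P(balanced) ≈ 0.6667, P(conservative) ≈ 0.2143
After 'raise': normaliser = 0.9·0.1190 + 0.2·0.6667 + 0.4·0.2143; P(aggressive) ≈ 0.3285, P(balanced) ≈ 0.4088, P(conservative) ≈ 0.2628
After 'raise': normaliser = 0.9·0.3285 + 0.2·0.4088 + 0.4·0.2628; P(aggressive) ≈ 0.6127, P(balanced) ≈ 0.1694, P(conservative) ≈ 0.2179
After 'raise': normaliser = 0.9·0.6127 + 0.2·0.1694 + 0.4·0.2179; P(aggressive) ≈ 0.8200, P(balanced) ≈ 0.0504, P(conservative) ≈ 0.1296
After 'fold-or-call': normaliser = 0.1·0.8200 + 0.8·0.0504 + 0.6·0.1296; P(aggressive) ≈ 0.4099, P(balanced) ≈ 0.2015, P(conservative) ≈ 0.3886

0.3886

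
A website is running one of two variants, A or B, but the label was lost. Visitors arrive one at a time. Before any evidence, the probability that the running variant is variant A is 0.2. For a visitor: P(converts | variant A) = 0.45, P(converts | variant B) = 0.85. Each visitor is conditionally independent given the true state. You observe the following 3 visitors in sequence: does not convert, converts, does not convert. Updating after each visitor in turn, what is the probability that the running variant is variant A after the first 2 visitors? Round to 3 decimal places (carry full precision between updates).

Apply Bayes' rule sequentially, carrying P(A) forward.
After 'does not convert': P(A) = 0.55·0.2000 / (0.55·0.2000 + 0.15·0.8000) ≈ 0.4783
After 'converts': P(A) = 0.45·0.4783 / (0.45·0.4783 + 0.85·0.5217) ≈ 0.3267

0.327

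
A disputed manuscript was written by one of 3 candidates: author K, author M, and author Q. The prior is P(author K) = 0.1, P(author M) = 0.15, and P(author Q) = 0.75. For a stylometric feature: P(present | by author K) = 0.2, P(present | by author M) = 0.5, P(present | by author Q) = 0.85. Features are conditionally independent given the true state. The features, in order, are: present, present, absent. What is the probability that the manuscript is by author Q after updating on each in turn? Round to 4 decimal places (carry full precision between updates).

After 'present': normaliser = 0.2·0.1000 + 0.5·0.1500 + 0.85·0.7500; P(author K) ≈ 0.0273, P(author M) ≈ 0.1024, P(author Q) ≈ 0.8703
After 'present': normaliser = 0.2·0.0273 + 0.5·0.1024 + 0.85·0.8703; P(author K) ≈ 0.0069, P(author M) ≈ 0.0643, P(author Q) ≈ 0.9289
After 'absent': normaliser = 0.8·0.0069 + 0.5·0.0643 + 0.15·0.9289; P(author K) ≈ 0.0310, P(author M) ≈ 0.1816, P(author Q) ≈ 0.7874

0.7874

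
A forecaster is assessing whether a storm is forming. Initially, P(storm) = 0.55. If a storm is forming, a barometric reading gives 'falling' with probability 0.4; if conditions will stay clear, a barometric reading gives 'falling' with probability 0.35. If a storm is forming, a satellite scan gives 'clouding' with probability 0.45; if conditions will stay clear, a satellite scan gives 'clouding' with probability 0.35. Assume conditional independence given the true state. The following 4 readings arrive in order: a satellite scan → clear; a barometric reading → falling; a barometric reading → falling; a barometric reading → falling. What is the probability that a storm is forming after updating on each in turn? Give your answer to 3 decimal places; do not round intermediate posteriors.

0.607

After a satellite scan='clear': P(storm) = 0.55·0.5500 / (0.55·0.5500 + 0.65·0.4500) ≈ 0.5084
After a barometric reading='falling': P(storm) = 0.4·0.5084 / (0.4·0.5084 + 0.35·0.4916) ≈ 0.5417
After a barometric reading='falling': P(storm) = 0.4·0.5417 / (0.4·0.5417 + 0.35·0.4583) ≈ 0.5746
After a barometric reading='falling': P(storm) = 0.4·0.5746 / (0.4·0.5746 + 0.35·0.4254) ≈ 0.6069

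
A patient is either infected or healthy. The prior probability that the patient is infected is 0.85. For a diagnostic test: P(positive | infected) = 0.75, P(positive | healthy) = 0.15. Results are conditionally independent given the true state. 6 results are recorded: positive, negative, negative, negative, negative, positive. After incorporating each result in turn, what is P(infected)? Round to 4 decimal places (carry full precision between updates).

0.5146

Apply Bayes' rule sequentially, carrying P(infected) forward.
After 'positive': P(infected) = 0.75·0.8500 / (0.75·0.8500 + 0.15·0.1500) ≈ 0.9659
After 'negative': P(infected) = 0.25·0.9659 / (0.25·0.9659 + 0.85·0.0341) ≈ 0.8929
After 'negative': P(infected) = 0.25·0.8929 / (0.25·0.8929 + 0.85·0.1071) ≈ 0.7102
After 'negative': P(infected) = 0.25·0.7102 / (0.25·0.7102 + 0.85·0.2898) ≈ 0.4189
After 'negative': P(infected) = 0.25·0.4189 / (0.25·0.4189 + 0.85·0.5811) ≈ 0.1749
After 'positive': P(infected) = 0.75·0.1749 / (0.75·0.1749 + 0.15·0.8251) ≈ 0.5146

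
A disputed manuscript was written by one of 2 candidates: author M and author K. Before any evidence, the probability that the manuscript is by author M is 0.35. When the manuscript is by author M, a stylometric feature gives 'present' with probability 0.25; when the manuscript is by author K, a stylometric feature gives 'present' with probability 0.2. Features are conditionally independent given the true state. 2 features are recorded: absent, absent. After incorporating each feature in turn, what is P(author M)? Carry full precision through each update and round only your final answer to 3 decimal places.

After 'absent': P(author M) = 0.75·0.3500 / (0.75·0.3500 + 0.8·0.6500) ≈ 0.3355
After 'absent': P(author M) = 0.75·0.3355 / (0.75·0.3355 + 0.8·0.6645) ≈ 0.3212

0.321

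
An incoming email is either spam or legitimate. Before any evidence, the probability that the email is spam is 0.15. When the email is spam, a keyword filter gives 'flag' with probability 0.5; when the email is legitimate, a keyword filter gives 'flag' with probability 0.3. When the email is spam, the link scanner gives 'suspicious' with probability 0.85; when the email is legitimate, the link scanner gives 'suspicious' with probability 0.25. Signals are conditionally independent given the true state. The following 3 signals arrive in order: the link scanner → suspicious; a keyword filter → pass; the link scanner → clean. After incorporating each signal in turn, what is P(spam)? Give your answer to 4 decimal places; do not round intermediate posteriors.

0.0789

After the link scanner='suspicious': P(spam) = 0.85·0.1500 / (0.85·0.1500 + 0.25·0.8500) ≈ 0.3750
After a keyword filter='pass': P(spam) = 0.5·0.3750 / (0.5·0.3750 + 0.7·0.6250) ≈ 0.3000
After the link scanner='clean': P(spam) = 0.15·0.3000 / (0.15·0.3000 + 0.75·0.7000) ≈ 0.0789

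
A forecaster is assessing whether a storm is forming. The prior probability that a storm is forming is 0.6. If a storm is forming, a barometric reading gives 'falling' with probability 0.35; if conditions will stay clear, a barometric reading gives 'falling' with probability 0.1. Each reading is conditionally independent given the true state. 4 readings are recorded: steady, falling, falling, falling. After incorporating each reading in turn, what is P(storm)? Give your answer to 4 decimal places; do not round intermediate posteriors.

0.9789

After 'steady': P(storm) = 0.65·0.6000 / (0.65·0.6000 + 0.9·0.4000) ≈ 0.5200
After 'falling': P(storm) = 0.35·0.5200 / (0.35·0.5200 + 0.1·0.4800) ≈ 0.7913
After 'falling': P(storm) = 0.35·0.7913 / (0.35·0.7913 + 0.1·0.2087) ≈ 0.9299
After 'falling': P(storm) = 0.35·0.9299 / (0.35·0.9299 + 0.1·0.0701) ≈ 0.9789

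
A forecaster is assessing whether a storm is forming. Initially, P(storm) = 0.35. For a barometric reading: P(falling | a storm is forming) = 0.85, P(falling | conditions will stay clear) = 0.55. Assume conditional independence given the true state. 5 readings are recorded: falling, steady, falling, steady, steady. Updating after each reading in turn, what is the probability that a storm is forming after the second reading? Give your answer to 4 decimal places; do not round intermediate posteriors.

0.2172

After 'falling': P(storm) = 0.85·0.3500 / (0.85·0.3500 + 0.55·0.6500) ≈ 0.4542
After 'steady': P(storm) = 0.15·0.4542 / (0.15·0.4542 + 0.45·0.5458) ≈ 0.2172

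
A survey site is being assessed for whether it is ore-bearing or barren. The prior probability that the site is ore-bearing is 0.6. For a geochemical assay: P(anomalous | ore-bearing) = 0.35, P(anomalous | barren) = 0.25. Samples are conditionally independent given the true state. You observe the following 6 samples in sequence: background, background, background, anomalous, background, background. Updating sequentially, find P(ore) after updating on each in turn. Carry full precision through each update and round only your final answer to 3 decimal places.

After 'background': P(ore) = 0.65·0.6000 / (0.65·0.6000 + 0.75·0.4000) ≈ 0.5652
After 'background': P(ore) = 0.65·0.5652 / (0.65·0.5652 + 0.75·0.4348) ≈ 0.5298
After 'background': P(ore) = 0.65·0.5298 / (0.65·0.5298 + 0.75·0.4702) ≈ 0.4940
After 'anomalous': P(ore) = 0.35·0.4940 / (0.35·0.4940 + 0.25·0.5060) ≈ 0.5775
After 'background': P(ore) = 0.65·0.5775 / (0.65·0.5775 + 0.75·0.4225) ≈ 0.5423
After 'background': P(ore) = 0.65·0.5423 / (0.65·0.5423 + 0.75·0.4577) ≈ 0.5066

0.507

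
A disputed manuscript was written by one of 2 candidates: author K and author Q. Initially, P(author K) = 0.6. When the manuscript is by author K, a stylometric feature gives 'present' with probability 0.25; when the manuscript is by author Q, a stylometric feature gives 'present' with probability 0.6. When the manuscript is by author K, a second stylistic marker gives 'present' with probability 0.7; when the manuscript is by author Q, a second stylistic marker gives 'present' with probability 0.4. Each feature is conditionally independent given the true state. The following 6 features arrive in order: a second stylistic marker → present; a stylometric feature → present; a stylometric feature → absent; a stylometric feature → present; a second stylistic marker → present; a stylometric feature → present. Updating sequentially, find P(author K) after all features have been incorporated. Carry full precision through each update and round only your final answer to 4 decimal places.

Each posterior becomes the prior for the next update.
After a second stylistic marker='present': P(author K) = 0.7·0.6000 / (0.7·0.6000 + 0.4·0.4000) ≈ 0.7241
After a stylometric feature='present': P(author K) = 0.25·0.7241 / (0.25·0.7241 + 0.6·0.2759) ≈ 0.5224
After a stylometric feature='absent': P(author K) = 0.75·0.5224 / (0.75·0.5224 + 0.4·0.4776) ≈ 0.6722
After a stylometric feature='present': P(author K) = 0.25·0.6722 / (0.25·0.6722 + 0.6·0.3278) ≈ 0.4608
After a second stylistic marker='present': P(author K) = 0.7·0.4608 / (0.7·0.4608 + 0.4·0.5392) ≈ 0.5993
After a stylometric feature='present': P(author K) = 0.25·0.5993 / (0.25·0.5993 + 0.6·0.4007) ≈ 0.3839

0.3839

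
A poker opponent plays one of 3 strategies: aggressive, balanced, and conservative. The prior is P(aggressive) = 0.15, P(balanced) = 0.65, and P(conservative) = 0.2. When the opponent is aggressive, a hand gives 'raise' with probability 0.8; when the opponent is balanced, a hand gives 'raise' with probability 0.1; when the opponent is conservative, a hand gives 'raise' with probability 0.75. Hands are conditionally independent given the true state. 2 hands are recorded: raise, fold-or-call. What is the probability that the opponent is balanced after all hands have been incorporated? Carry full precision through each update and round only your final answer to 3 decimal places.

0.488

After 'raise': normaliser = 0.8·0.1500 + 0.1·0.6500 + 0.75·0.2000; P(aggressive) ≈ 0.3582, P(balanced) ≈ 0.1940, P(conservative) ≈ 0.4478
After 'fold-or-call': normaliser = 0.2·0.3582 + 0.9·0.1940 + 0.25·0.4478; P(aggressive) ≈ 0.2000, P(balanced) ≈ 0.4875, P(conservative) ≈ 0.3125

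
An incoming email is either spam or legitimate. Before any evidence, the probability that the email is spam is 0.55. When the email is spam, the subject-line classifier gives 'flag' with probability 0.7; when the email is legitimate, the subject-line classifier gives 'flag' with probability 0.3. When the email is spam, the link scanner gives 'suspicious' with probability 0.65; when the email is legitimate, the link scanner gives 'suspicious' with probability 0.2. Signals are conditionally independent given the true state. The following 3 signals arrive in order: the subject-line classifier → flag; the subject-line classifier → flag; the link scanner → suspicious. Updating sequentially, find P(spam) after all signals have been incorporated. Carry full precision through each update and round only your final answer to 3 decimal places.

Apply Bayes' rule sequentially, carrying P(spam) forward.
After the subject-line classifier='flag': P(spam) = 0.7·0.5500 / (0.7·0.5500 + 0.3·0.4500) ≈ 0.7404
After the subject-line classifier='flag': P(spam) = 0.7·0.7404 / (0.7·0.7404 + 0.3·0.2596) ≈ 0.8694
After the link scanner='suspicious': P(spam) = 0.65·0.8694 / (0.65·0.8694 + 0.2·0.1306) ≈ 0.9558

0.956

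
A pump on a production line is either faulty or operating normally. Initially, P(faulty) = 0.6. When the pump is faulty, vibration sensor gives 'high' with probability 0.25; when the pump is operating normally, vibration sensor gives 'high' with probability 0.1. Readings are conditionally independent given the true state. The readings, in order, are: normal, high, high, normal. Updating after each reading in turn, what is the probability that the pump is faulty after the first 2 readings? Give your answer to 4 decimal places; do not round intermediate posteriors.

After 'normal': P(faulty) = 0.75·0.6000 / (0.75·0.6000 + 0.9·0.4000) ≈ 0.5556
After 'high': P(faulty) = 0.25·0.5556 / (0.25·0.5556 + 0.1·0.4444) ≈ 0.7576

0.7576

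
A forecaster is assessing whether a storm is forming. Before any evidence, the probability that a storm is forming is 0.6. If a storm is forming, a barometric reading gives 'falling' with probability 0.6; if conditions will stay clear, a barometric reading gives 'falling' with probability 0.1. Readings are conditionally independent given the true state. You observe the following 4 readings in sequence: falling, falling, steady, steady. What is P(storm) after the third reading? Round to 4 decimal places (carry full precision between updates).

Apply Bayes' rule sequentially, carrying P(storm) forward.
After 'falling': P(storm) = 0.6·0.6000 / (0.6·0.6000 + 0.1·0.4000) ≈ 0.9000
After 'falling': P(storm) = 0.6·0.9000 / (0.6·0.9000 + 0.1·0.1000) ≈ 0.9818
After 'steady': P(storm) = 0.4·0.9818 / (0.4·0.9818 + 0.9·0.0182) ≈ 0.9600

0.9600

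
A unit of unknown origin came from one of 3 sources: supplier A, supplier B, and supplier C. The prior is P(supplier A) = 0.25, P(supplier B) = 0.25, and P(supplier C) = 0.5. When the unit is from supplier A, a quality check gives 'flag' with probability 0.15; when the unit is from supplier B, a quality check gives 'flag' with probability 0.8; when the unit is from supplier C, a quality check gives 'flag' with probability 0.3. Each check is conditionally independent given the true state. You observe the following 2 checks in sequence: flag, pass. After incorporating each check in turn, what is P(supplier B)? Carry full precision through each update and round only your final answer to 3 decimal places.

After 'flag': normaliser = 0.15·0.2500 + 0.8·0.2500 + 0.3·0.5000; P(supplier A) ≈ 0.0968, P(supplier B) ≈ 0.5161, P(supplier C) ≈ 0.3871
After 'pass': normaliser = 0.85·0.0968 + 0.2·0.5161 + 0.7·0.3871; P(supplier A) ≈ 0.1802, P(supplier B) ≈ 0.2261, P(supplier C) ≈ 0.5936

0.226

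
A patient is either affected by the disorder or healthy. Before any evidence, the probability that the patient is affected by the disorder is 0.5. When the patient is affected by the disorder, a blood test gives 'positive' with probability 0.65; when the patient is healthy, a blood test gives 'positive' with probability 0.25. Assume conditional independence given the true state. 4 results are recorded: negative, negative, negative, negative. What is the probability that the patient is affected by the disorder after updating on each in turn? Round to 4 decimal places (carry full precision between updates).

After 'negative': P(affected) = 0.35·0.5000 / (0.35·0.5000 + 0.75·0.5000) ≈ 0.3182
After 'negative': P(affected) = 0.35·0.3182 / (0.35·0.3182 + 0.75·0.6818) ≈ 0.1788
After 'negative': P(affected) = 0.35·0.1788 / (0.35·0.1788 + 0.75·0.8212) ≈ 0.0923
After 'negative': P(affected) = 0.35·0.0923 / (0.35·0.0923 + 0.75·0.9077) ≈ 0.0453

0.0453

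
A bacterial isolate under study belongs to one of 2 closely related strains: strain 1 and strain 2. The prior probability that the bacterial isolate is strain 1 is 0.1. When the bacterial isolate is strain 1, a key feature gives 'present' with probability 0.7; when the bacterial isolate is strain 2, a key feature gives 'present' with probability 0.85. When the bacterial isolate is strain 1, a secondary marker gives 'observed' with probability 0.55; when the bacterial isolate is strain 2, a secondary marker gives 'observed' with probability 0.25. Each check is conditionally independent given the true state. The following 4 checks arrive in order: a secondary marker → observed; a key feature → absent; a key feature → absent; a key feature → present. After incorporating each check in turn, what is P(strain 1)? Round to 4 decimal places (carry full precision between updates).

Apply Bayes' rule sequentially, carrying P(strain 1) forward.
After a secondary marker='observed': P(strain 1) = 0.55·0.1000 / (0.55·0.1000 + 0.25·0.9000) ≈ 0.1964
After a key feature='absent': P(strain 1) = 0.3·0.1964 / (0.3·0.1964 + 0.15·0.8036) ≈ 0.3284
After a key feature='absent': P(strain 1) = 0.3·0.3284 / (0.3·0.3284 + 0.15·0.6716) ≈ 0.4944
After a key feature='present': P(strain 1) = 0.7·0.4944 / (0.7·0.4944 + 0.85·0.5056) ≈ 0.4461

0.4461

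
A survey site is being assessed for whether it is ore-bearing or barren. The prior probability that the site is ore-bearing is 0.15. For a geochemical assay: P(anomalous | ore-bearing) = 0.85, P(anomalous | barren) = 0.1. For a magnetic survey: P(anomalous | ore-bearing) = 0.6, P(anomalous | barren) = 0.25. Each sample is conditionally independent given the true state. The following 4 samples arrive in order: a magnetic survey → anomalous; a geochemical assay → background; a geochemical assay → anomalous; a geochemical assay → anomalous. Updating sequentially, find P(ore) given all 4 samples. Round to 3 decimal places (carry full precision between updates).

Apply Bayes' rule sequentially, carrying P(ore) forward.
After a magnetic survey='anomalous': P(ore) = 0.6·0.1500 / (0.6·0.1500 + 0.25·0.8500) ≈ 0.2975
After a geochemical assay='background': P(ore) = 0.15·0.2975 / (0.15·0.2975 + 0.9·0.7025) ≈ 0.0659
After a geochemical assay='anomalous': P(ore) = 0.85·0.0659 / (0.85·0.0659 + 0.1·0.9341) ≈ 0.3750
After a geochemical assay='anomalous': P(ore) = 0.85·0.3750 / (0.85·0.3750 + 0.1·0.6250) ≈ 0.8361

0.836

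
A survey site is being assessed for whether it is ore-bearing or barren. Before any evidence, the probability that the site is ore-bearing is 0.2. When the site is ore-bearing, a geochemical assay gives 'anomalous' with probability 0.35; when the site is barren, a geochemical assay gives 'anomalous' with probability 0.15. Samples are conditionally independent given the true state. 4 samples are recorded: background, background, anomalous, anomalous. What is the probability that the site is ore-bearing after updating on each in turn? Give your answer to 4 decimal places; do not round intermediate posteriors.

Each posterior becomes the prior for the next update.
After 'background': P(ore) = 0.65·0.2000 / (0.65·0.2000 + 0.85·0.8000) ≈ 0.1605
After 'background': P(ore) = 0.65·0.1605 / (0.65·0.1605 + 0.85·0.8395) ≈ 0.1275
After 'anomalous': P(ore) = 0.35·0.1275 / (0.35·0.1275 + 0.15·0.8725) ≈ 0.2544
After 'anomalous': P(ore) = 0.35·0.2544 / (0.35·0.2544 + 0.15·0.7456) ≈ 0.4432

0.4432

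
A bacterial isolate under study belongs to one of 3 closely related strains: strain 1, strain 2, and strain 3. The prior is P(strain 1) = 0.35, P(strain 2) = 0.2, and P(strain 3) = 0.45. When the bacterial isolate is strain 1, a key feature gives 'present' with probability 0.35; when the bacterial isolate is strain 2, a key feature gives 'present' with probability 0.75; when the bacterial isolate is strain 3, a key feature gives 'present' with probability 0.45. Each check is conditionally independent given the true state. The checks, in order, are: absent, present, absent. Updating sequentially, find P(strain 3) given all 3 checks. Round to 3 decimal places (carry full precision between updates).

0.501

Apply Bayes' rule sequentially, carrying P(strain 3) forward.
After 'absent': normaliser = 0.65·0.3500 + 0.25·0.2000 + 0.55·0.4500; P(strain 1) ≈ 0.4333, P(strain 2) ≈ 0.0952, P(strain 3) ≈ 0.4714
After 'present': normaliser = 0.35·0.4333 + 0.75·0.0952 + 0.45·0.4714; P(strain 1) ≈ 0.3485, P(strain 2) ≈ 0.1641, P(strain 3) ≈ 0.4874
After 'absent': normaliser = 0.65·0.3485 + 0.25·0.1641 + 0.55·0.4874; P(strain 1) ≈ 0.4229, P(strain 2) ≈ 0.0766, P(strain 3) ≈ 0.5005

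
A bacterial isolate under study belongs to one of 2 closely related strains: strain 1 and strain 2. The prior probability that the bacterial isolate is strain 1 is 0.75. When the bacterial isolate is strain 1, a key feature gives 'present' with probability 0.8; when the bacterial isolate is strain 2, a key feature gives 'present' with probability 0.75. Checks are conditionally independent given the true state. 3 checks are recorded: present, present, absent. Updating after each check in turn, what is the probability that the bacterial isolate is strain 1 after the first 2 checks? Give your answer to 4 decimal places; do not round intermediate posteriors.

Apply Bayes' rule sequentially, carrying P(strain 1) forward.
After 'present': P(strain 1) = 0.8·0.7500 / (0.8·0.7500 + 0.75·0.2500) ≈ 0.7619
After 'present': P(strain 1) = 0.8·0.7619 / (0.8·0.7619 + 0.75·0.2381) ≈ 0.7734

0.7734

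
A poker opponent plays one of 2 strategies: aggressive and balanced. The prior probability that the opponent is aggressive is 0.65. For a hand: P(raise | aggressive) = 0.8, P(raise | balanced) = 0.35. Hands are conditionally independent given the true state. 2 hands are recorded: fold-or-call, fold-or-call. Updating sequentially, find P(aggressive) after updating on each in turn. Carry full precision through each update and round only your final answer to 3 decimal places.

0.150

After 'fold-or-call': P(aggressive) = 0.2·0.6500 / (0.2·0.6500 + 0.65·0.3500) ≈ 0.3636
After 'fold-or-call': P(aggressive) = 0.2·0.3636 / (0.2·0.3636 + 0.65·0.6364) ≈ 0.1495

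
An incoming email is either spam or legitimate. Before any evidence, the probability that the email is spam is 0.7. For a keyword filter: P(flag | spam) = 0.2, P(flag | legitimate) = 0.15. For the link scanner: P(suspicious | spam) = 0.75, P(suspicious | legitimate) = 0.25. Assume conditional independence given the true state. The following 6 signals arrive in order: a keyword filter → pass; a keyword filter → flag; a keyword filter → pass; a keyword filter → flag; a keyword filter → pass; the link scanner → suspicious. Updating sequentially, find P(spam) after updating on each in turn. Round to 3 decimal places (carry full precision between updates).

0.912

After a keyword filter='pass': P(spam) = 0.8·0.7000 / (0.8·0.7000 + 0.85·0.3000) ≈ 0.6871
After a keyword filter='flag': P(spam) = 0.2·0.6871 / (0.2·0.6871 + 0.15·0.3129) ≈ 0.7454
After a keyword filter='pass': P(spam) = 0.8·0.7454 / (0.8·0.7454 + 0.85·0.2546) ≈ 0.7337
After a keyword filter='flag': P(spam) = 0.2·0.7337 / (0.2·0.7337 + 0.15·0.2663) ≈ 0.7861
After a keyword filter='pass': P(spam) = 0.8·0.7861 / (0.8·0.7861 + 0.85·0.2139) ≈ 0.7757
After the link scanner='suspicious': P(spam) = 0.75·0.7757 / (0.75·0.7757 + 0.25·0.2243) ≈ 0.9121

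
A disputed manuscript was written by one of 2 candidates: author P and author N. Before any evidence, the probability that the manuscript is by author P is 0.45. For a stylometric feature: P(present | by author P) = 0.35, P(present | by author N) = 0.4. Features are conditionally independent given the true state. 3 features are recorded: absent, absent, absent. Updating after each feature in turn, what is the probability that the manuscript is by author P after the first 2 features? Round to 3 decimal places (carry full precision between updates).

0.490

After 'absent': P(author P) = 0.65·0.4500 / (0.65·0.4500 + 0.6·0.5500) ≈ 0.4699
After 'absent': P(author P) = 0.65·0.4699 / (0.65·0.4699 + 0.6·0.5301) ≈ 0.4899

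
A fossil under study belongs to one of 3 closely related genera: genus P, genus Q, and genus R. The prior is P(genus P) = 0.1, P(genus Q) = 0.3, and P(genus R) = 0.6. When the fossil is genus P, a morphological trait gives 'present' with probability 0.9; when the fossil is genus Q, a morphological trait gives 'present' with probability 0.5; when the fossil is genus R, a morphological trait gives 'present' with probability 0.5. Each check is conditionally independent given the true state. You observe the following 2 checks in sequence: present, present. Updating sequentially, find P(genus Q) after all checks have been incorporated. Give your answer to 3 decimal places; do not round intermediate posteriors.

After 'present': normaliser = 0.9·0.1000 + 0.5·0.3000 + 0.5·0.6000; P(genus P) ≈ 0.1667, P(genus Q) ≈ 0.2778, P(genus R) ≈ 0.5556
After 'present': normaliser = 0.9·0.1667 + 0.5·0.2778 + 0.5·0.5556; P(genus P) ≈ 0.2647, P(genus Q) ≈ 0.2451, P(genus R) ≈ 0.4902

0.245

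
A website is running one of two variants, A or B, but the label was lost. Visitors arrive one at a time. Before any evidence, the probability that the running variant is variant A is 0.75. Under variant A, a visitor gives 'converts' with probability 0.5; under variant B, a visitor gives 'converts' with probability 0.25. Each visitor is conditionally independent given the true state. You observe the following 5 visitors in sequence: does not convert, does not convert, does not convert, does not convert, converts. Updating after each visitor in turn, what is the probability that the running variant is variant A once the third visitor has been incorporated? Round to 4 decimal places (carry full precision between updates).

Apply Bayes' rule sequentially, carrying P(A) forward.
After 'does not convert': P(A) = 0.5·0.7500 / (0.5·0.7500 + 0.75·0.2500) ≈ 0.6667
After 'does not convert': P(A) = 0.5·0.6667 / (0.5·0.6667 + 0.75·0.3333) ≈ 0.5714
After 'does not convert': P(A) = 0.5·0.5714 / (0.5·0.5714 + 0.75·0.4286) ≈ 0.4706

0.4706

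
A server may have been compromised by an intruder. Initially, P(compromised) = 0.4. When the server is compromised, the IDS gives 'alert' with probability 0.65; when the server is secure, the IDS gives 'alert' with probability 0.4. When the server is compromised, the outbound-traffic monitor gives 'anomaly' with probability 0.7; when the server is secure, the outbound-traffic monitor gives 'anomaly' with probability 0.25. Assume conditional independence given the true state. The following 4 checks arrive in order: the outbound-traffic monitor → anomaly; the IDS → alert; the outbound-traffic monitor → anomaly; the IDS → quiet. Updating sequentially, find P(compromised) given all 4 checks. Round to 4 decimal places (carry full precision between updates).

0.8321

Each posterior becomes the prior for the next update.
After the outbound-traffic monitor='anomaly': P(compromised) = 0.7·0.4000 / (0.7·0.4000 + 0.25·0.6000) ≈ 0.6512
After the IDS='alert': P(compromised) = 0.65·0.6512 / (0.65·0.6512 + 0.4·0.3488) ≈ 0.7521
After the outbound-traffic monitor='anomaly': P(compromised) = 0.7·0.7521 / (0.7·0.7521 + 0.25·0.2479) ≈ 0.8947
After the IDS='quiet': P(compromised) = 0.35·0.8947 / (0.35·0.8947 + 0.6·0.1053) ≈ 0.8321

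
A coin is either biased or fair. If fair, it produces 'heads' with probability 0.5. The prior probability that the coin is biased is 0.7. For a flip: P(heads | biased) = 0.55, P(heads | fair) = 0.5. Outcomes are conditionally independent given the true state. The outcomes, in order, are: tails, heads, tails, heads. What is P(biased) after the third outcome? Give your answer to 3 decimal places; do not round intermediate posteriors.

0.675

Apply Bayes' rule sequentially, carrying P(biased) forward.
After 'tails': P(biased) = 0.45·0.7000 / (0.45·0.7000 + 0.5·0.3000) ≈ 0.6774
After 'heads': P(biased) = 0.55·0.6774 / (0.55·0.6774 + 0.5·0.3226) ≈ 0.6979
After 'tails': P(biased) = 0.45·0.6979 / (0.45·0.6979 + 0.5·0.3021) ≈ 0.6752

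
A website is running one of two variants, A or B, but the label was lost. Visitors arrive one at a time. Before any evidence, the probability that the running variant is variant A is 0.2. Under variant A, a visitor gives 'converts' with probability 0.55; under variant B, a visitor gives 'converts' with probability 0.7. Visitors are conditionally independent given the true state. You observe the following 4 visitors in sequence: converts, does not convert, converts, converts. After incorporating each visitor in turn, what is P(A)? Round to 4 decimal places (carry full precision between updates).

0.1539

After 'converts': P(A) = 0.55·0.2000 / (0.55·0.2000 + 0.7·0.8000) ≈ 0.1642
After 'does not convert': P(A) = 0.45·0.1642 / (0.45·0.1642 + 0.3·0.8358) ≈ 0.2276
After 'converts': P(A) = 0.55·0.2276 / (0.55·0.2276 + 0.7·0.7724) ≈ 0.1880
After 'converts': P(A) = 0.55·0.1880 / (0.55·0.1880 + 0.7·0.8120) ≈ 0.1539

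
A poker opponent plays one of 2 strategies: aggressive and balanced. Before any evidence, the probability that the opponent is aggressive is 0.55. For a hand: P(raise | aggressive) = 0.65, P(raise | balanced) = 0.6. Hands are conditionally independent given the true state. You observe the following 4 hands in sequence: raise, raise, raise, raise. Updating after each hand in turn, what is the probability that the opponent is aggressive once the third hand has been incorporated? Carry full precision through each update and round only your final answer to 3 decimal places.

After 'raise': P(aggressive) = 0.65·0.5500 / (0.65·0.5500 + 0.6·0.4500) ≈ 0.5697
After 'raise': P(aggressive) = 0.65·0.5697 / (0.65·0.5697 + 0.6·0.4303) ≈ 0.5892
After 'raise': P(aggressive) = 0.65·0.5892 / (0.65·0.5892 + 0.6·0.4108) ≈ 0.6084

0.608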